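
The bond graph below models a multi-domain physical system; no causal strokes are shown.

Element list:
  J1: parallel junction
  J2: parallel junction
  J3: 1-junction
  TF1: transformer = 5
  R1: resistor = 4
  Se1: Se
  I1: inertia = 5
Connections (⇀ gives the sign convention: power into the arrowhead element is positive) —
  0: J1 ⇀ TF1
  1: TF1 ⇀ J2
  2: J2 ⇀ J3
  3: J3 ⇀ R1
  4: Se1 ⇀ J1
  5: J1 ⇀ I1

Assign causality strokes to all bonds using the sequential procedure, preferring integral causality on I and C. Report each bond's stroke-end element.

β0 |TF1
β1 |J2
β2 |J3
β3 |R1
β4 |J1
β5 |I1

bond 4 stroke at J1  (Se1 (Se) sets effort on bond)
bond 0 stroke at TF1  (J1 effort already set via bond 4)
bond 5 stroke at I1  (J1 effort already set via bond 4)
bond 1 stroke at J2  (through TF1, causality passes straight; one stroke at TF1)
bond 2 stroke at J3  (0-jn J2 has e-setter on 1)
bond 3 stroke at R1  (J3 needs exactly one f-in)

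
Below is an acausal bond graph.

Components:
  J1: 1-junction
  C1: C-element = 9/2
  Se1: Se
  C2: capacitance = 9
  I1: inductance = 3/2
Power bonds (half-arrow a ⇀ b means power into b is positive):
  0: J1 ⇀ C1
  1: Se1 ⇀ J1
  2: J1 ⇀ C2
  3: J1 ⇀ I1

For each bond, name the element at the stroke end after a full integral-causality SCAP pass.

β0 →J1
β1 →J1
β2 →J1
β3 →I1

bond 1 stroke at J1  (source Se1 imposes e)
bond 0 stroke at J1  (C1: C, integral causality)
bond 2 stroke at J1  (C2 integral (e out))
bond 3 stroke at I1  (J1: last free bond brings flow in)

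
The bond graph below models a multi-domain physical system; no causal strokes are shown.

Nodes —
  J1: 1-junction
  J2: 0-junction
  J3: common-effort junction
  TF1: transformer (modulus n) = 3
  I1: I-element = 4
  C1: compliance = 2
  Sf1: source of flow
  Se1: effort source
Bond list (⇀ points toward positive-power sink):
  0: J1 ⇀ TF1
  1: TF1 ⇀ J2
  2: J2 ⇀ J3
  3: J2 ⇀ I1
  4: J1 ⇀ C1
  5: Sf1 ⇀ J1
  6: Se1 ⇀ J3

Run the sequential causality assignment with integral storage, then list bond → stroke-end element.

β0 stroke→J1
β1 stroke→TF1
β2 stroke→J2
β3 stroke→I1
β4 stroke→J1
β5 stroke→Sf1
β6 stroke→J3

bond 5 stroke at Sf1  (Sf1 (Sf) sets flow on bond)
bond 6 stroke at J3  (source Se1 imposes e)
bond 0 stroke at J1  (J1 flow already set via bond 5)
bond 4 stroke at J1  (common-f at J1 fixed by 5)
bond 2 stroke at J2  (J3 effort already set via bond 6)
bond 1 stroke at TF1  (TF TF1: opposite of bond 0)
bond 3 stroke at I1  (0-jn J2 has e-setter on 2)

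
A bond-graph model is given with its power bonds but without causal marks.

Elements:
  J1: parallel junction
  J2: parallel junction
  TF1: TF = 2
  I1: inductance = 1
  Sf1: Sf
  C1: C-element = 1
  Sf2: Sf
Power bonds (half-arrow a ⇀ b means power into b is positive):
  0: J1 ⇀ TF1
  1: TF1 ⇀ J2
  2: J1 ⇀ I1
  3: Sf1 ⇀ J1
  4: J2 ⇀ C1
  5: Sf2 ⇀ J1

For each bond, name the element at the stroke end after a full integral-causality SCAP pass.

b0 stroke at J1
b1 stroke at TF1
b2 stroke at I1
b3 stroke at Sf1
b4 stroke at J2
b5 stroke at Sf2

bond 3 |Sf1  (Sf1 (Sf) sets flow on bond)
bond 5 |Sf2  (Sf2 (Sf) sets flow on bond)
bond 2 |I1  (I1 outputs flow p/I1)
bond 0 |J1  (only one effort-in slot at J1)
bond 1 |TF1  (through TF1, causality passes straight; one stroke at TF1)
bond 4 |J2  (closing 0-jn rule on J2)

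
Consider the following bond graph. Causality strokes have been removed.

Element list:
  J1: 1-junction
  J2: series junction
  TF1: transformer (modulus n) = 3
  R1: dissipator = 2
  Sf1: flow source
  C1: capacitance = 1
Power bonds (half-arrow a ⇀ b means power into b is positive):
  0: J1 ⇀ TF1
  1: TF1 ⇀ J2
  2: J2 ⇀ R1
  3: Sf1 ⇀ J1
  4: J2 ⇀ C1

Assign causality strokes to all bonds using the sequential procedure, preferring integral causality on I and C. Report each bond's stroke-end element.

bond 0 |J1
bond 1 |TF1
bond 2 |J2
bond 3 |Sf1
bond 4 |J2

bond 3 stroke at Sf1  (Sf1 fixes flow; stroke at Sf1)
bond 0 stroke at J1  (common-f at J1 fixed by 3)
bond 1 stroke at TF1  (TF1: transformer flips bond 0)
bond 2 stroke at J2  (1-jn J2 has f-setter on 1)
bond 4 stroke at J2  (common-f at J2 fixed by 1)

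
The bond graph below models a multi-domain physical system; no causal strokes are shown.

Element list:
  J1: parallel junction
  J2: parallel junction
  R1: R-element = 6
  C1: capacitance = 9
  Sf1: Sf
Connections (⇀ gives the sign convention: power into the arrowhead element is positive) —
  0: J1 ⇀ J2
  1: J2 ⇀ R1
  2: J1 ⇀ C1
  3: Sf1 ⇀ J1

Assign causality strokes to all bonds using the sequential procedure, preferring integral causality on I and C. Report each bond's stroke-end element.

#0 stroke at J2
#1 stroke at R1
#2 stroke at J1
#3 stroke at Sf1

β3 |Sf1  (Sf1: flow source, stroke at near end)
β2 |J1  (C1: C, integral causality)
β0 |J2  (common-e at J1 fixed by 2)
β1 |R1  (0-jn J2 has e-setter on 0)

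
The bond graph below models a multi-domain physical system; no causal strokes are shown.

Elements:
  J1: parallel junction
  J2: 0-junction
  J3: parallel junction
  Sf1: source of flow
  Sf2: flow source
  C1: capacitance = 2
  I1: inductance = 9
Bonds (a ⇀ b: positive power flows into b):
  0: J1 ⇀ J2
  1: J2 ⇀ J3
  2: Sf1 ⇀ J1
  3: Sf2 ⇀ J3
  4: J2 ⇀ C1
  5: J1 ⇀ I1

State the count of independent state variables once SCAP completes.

2  (C1, I1 all integral)

bond 2 stroke at Sf1  (Sf1 (Sf) sets flow on bond)
bond 3 stroke at Sf2  (Sf2 fixes flow; stroke at Sf2)
bond 1 stroke at J3  (only one effort-in slot at J3)
bond 4 stroke at J2  (C1 integral (e out))
bond 0 stroke at J1  (J2: bond 4 brought effort, rest push out)
bond 5 stroke at I1  (J1 effort already set via bond 0)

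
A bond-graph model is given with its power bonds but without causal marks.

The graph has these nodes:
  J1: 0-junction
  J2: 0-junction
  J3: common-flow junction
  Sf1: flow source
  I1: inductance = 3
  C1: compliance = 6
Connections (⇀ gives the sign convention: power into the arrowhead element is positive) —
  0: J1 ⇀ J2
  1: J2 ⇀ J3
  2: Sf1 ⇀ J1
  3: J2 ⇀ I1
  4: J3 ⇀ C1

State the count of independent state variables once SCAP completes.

b2 →Sf1  (source Sf1 imposes f)
b0 →J1  (closing 0-jn rule on J1)
b3 →I1  (I1 outputs flow p/I1)
b1 →J2  (J2 needs exactly one e-in)
b4 →J3  (common-f at J3 fixed by 1)

2  (C1, I1 all integral)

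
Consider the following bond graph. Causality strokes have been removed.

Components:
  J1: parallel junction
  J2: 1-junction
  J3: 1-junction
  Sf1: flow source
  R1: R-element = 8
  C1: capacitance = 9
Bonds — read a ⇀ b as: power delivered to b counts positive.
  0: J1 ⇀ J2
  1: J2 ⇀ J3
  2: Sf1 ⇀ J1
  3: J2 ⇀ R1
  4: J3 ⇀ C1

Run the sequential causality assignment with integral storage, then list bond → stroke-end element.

bond 0 →J1
bond 1 →J2
bond 2 →Sf1
bond 3 →J2
bond 4 →J3

#2 →Sf1  (Sf1 (Sf) sets flow on bond)
#0 →J1  (closing 0-jn rule on J1)
#1 →J2  (common-f at J2 fixed by 0)
#3 →J2  (1-jn J2 has f-setter on 0)
#4 →J3  (1-jn J3 has f-setter on 1)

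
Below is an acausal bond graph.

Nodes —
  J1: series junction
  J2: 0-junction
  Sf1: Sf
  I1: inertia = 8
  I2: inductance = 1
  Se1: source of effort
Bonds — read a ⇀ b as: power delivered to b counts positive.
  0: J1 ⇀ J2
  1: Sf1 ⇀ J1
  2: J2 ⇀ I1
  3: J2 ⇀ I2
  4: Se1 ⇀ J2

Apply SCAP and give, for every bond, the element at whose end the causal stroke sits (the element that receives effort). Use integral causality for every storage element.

b1 →Sf1  (Sf1 fixes flow; stroke at Sf1)
b4 →J2  (source Se1 imposes e)
b0 →J1  (1-jn J1 has f-setter on 1)
b2 →I1  (J2: bond 4 brought effort, rest push out)
b3 →I2  (common-e at J2 fixed by 4)

β0 |J1
β1 |Sf1
β2 |I1
β3 |I2
β4 |J2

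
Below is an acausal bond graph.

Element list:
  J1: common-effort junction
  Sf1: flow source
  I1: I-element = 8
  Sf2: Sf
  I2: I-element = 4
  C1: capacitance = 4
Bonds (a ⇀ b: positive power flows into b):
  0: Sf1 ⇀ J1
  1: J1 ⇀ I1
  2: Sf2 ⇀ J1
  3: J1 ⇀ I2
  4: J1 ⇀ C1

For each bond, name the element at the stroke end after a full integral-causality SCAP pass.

β0 stroke→Sf1
β1 stroke→I1
β2 stroke→Sf2
β3 stroke→I2
β4 stroke→J1

bond 0 |Sf1  (source Sf1 imposes f)
bond 2 |Sf2  (Sf2 (Sf) sets flow on bond)
bond 1 |I1  (I1: I, integral causality)
bond 3 |I2  (I2: I, integral causality)
bond 4 |J1  (J1: last free bond brings effort in)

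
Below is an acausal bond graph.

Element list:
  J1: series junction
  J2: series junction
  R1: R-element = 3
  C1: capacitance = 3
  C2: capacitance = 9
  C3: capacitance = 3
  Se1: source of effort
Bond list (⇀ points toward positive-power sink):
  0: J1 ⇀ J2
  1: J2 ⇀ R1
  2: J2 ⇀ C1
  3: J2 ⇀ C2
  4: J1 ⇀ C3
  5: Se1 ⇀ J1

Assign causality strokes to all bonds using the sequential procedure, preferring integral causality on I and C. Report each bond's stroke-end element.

bond 5 →J1  (Se1 (Se) sets effort on bond)
bond 2 →J2  (C1 outputs effort q/C1)
bond 3 →J2  (C2: C, integral causality)
bond 4 →J1  (C3: C, integral causality)
bond 0 →J2  (closing 1-jn rule on J1)
bond 1 →R1  (J2 needs exactly one f-in)

b0 |J2
b1 |R1
b2 |J2
b3 |J2
b4 |J1
b5 |J1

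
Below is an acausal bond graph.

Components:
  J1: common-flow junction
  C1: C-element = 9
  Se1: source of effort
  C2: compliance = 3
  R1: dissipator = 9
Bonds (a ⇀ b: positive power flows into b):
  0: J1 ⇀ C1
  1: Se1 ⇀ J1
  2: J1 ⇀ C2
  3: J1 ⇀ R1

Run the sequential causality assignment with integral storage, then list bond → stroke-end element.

#1 stroke→J1  (Se1: effort source, stroke at far end)
#0 stroke→J1  (C1 integral (e out))
#2 stroke→J1  (C2 integral (e out))
#3 stroke→R1  (J1 needs exactly one f-in)

β0 stroke→J1
β1 stroke→J1
β2 stroke→J1
β3 stroke→R1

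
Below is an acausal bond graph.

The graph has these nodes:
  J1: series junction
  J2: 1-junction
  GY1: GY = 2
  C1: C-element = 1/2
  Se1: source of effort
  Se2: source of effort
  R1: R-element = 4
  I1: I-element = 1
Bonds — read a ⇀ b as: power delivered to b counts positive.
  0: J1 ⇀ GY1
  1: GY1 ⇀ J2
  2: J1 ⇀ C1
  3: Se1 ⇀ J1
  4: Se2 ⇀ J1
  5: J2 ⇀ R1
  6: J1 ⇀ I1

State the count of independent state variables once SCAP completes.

b3 stroke at J1  (source Se1 imposes e)
b4 stroke at J1  (Se2 (Se) sets effort on bond)
b2 stroke at J1  (C1 outputs effort q/C1)
b6 stroke at I1  (I1 integral (f out))
b0 stroke at J1  (J1: bond 6 brought flow, rest push out)
b1 stroke at J2  (GY1 both-in/both-out from 0)
b5 stroke at R1  (closing 1-jn rule on J2)

2  (C1, I1 all integral)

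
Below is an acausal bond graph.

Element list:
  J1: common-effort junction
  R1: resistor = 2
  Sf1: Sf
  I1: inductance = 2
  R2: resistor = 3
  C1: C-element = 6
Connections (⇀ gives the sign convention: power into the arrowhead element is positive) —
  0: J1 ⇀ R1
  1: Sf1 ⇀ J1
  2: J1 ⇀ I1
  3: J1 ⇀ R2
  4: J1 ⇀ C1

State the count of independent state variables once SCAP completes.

bond 1 stroke at Sf1  (Sf1 (Sf) sets flow on bond)
bond 2 stroke at I1  (I1: I, integral causality)
bond 4 stroke at J1  (prefer integral on C1)
bond 0 stroke at R1  (0-jn J1 has e-setter on 4)
bond 3 stroke at R2  (common-e at J1 fixed by 4)

2  (C1, I1 all integral)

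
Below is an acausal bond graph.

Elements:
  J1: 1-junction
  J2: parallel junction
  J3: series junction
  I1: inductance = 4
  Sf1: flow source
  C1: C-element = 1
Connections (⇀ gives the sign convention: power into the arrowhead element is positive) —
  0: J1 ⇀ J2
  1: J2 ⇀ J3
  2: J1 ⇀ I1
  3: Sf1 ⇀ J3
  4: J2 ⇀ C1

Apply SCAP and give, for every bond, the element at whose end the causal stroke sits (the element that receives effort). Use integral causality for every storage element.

bond 0 →J1
bond 1 →J3
bond 2 →I1
bond 3 →Sf1
bond 4 →J2

#3 →Sf1  (source Sf1 imposes f)
#1 →J3  (J3 flow already set via bond 3)
#2 →I1  (prefer integral on I1)
#0 →J1  (J1 flow already set via bond 2)
#4 →J2  (J2 needs exactly one e-in)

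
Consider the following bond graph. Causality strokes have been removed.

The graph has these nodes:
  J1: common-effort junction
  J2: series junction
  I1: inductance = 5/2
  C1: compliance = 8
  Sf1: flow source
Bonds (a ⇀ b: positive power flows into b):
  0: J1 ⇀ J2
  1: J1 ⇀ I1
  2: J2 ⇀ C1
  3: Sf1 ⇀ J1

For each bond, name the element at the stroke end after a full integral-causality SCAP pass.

bond 0 →J1
bond 1 →I1
bond 2 →J2
bond 3 →Sf1

#3 stroke at Sf1  (Sf1 fixes flow; stroke at Sf1)
#1 stroke at I1  (I1: I, integral causality)
#0 stroke at J1  (J1: last free bond brings effort in)
#2 stroke at J2  (J2 flow already set via bond 0)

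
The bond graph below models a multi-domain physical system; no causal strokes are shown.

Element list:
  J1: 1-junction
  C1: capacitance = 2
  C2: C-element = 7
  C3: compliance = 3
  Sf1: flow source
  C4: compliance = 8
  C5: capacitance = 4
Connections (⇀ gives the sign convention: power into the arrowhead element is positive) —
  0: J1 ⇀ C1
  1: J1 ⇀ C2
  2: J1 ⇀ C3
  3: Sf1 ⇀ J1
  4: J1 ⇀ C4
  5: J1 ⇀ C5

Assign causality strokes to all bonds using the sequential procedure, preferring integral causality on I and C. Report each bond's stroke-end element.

#3 stroke at Sf1  (Sf1 fixes flow; stroke at Sf1)
#0 stroke at J1  (J1: bond 3 brought flow, rest push out)
#1 stroke at J1  (J1 flow already set via bond 3)
#2 stroke at J1  (J1: bond 3 brought flow, rest push out)
#4 stroke at J1  (J1: bond 3 brought flow, rest push out)
#5 stroke at J1  (1-jn J1 has f-setter on 3)

#0 stroke→J1
#1 stroke→J1
#2 stroke→J1
#3 stroke→Sf1
#4 stroke→J1
#5 stroke→J1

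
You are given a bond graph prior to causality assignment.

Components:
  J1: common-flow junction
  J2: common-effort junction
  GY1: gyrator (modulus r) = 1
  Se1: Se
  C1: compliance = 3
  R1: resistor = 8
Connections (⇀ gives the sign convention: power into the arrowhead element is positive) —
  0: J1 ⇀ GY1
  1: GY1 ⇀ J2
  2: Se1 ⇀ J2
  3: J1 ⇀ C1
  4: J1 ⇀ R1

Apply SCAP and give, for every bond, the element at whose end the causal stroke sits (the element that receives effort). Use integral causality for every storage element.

b2 stroke at J2  (Se1 fixes effort; stroke away)
b1 stroke at GY1  (common-e at J2 fixed by 2)
b0 stroke at GY1  (GY1 both-in/both-out from 1)
b3 stroke at J1  (1-jn J1 has f-setter on 0)
b4 stroke at J1  (J1: bond 0 brought flow, rest push out)

β0 →GY1
β1 →GY1
β2 →J2
β3 →J1
β4 →J1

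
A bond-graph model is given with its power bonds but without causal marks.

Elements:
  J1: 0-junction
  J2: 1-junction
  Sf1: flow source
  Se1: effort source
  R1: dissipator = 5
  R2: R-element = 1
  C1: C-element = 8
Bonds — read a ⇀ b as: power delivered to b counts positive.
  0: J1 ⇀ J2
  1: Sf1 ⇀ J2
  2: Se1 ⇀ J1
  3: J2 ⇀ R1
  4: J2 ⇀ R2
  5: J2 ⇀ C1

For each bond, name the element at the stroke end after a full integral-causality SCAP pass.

β1 stroke→Sf1  (source Sf1 imposes f)
β2 stroke→J1  (Se1 (Se) sets effort on bond)
β0 stroke→J2  (0-jn J1 has e-setter on 2)
β3 stroke→J2  (common-f at J2 fixed by 1)
β4 stroke→J2  (J2: bond 1 brought flow, rest push out)
β5 stroke→J2  (J2 flow already set via bond 1)

b0 stroke→J2
b1 stroke→Sf1
b2 stroke→J1
b3 stroke→J2
b4 stroke→J2
b5 stroke→J2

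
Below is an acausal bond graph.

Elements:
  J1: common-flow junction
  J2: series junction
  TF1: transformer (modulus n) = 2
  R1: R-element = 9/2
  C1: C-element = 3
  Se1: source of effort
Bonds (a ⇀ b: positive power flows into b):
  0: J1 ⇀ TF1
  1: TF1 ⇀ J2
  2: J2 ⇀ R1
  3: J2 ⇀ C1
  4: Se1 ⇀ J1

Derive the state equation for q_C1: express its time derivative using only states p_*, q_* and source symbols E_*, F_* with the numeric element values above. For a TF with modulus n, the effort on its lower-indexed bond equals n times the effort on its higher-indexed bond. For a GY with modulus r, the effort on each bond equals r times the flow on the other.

dq_C1/dt = E_Se1/9 - 2*q_C1/27

β4 stroke at J1  (source Se1 imposes e)
β0 stroke at TF1  (closing 1-jn rule on J1)
β1 stroke at J2  (TF1: transformer flips bond 0)
β3 stroke at J2  (prefer integral on C1)
β2 stroke at R1  (J2 needs exactly one f-in)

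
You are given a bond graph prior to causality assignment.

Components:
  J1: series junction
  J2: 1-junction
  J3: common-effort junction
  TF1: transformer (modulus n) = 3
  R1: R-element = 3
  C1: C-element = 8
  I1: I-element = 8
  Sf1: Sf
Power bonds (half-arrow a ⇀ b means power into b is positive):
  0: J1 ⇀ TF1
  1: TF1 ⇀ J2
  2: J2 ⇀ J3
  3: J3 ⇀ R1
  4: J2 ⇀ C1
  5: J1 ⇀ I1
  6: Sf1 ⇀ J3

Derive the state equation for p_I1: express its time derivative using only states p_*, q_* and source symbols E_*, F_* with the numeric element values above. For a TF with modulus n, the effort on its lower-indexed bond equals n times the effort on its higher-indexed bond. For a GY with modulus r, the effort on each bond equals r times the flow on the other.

bond 6 stroke at Sf1  (Sf1: flow source, stroke at near end)
bond 4 stroke at J2  (C1: C, integral causality)
bond 5 stroke at I1  (I1 outputs flow p/I1)
bond 0 stroke at J1  (J1 flow already set via bond 5)
bond 1 stroke at TF1  (TF1 one-in-one-out from 0)
bond 2 stroke at J2  (J2: bond 1 brought flow, rest push out)
bond 3 stroke at J3  (J3: last free bond brings effort in)

dp_I1/dt = -9*F_Sf1 - 27*p_I1/8 - 3*q_C1/8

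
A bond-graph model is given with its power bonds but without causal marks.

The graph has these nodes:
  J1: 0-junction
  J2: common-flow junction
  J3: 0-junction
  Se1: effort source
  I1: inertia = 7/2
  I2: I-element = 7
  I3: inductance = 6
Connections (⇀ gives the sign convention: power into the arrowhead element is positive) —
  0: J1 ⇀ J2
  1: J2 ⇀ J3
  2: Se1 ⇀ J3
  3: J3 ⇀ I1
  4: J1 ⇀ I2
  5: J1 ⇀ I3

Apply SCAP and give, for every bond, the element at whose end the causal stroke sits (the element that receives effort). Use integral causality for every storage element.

#0 |J1
#1 |J2
#2 |J3
#3 |I1
#4 |I2
#5 |I3

β2 stroke at J3  (Se1: effort source, stroke at far end)
β1 stroke at J2  (J3 effort already set via bond 2)
β3 stroke at I1  (J3 effort already set via bond 2)
β0 stroke at J1  (closing 1-jn rule on J2)
β4 stroke at I2  (J1: bond 0 brought effort, rest push out)
β5 stroke at I3  (common-e at J1 fixed by 0)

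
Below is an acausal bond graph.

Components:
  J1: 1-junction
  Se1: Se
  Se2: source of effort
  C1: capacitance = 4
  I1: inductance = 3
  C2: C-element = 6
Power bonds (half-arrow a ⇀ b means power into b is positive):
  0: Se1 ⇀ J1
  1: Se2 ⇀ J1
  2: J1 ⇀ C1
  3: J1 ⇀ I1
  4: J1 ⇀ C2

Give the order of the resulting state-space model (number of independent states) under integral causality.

β0 stroke→J1  (source Se1 imposes e)
β1 stroke→J1  (source Se2 imposes e)
β2 stroke→J1  (C1: C, integral causality)
β3 stroke→I1  (prefer integral on I1)
β4 stroke→J1  (J1: bond 3 brought flow, rest push out)

3  (C1, C2, I1 all integral)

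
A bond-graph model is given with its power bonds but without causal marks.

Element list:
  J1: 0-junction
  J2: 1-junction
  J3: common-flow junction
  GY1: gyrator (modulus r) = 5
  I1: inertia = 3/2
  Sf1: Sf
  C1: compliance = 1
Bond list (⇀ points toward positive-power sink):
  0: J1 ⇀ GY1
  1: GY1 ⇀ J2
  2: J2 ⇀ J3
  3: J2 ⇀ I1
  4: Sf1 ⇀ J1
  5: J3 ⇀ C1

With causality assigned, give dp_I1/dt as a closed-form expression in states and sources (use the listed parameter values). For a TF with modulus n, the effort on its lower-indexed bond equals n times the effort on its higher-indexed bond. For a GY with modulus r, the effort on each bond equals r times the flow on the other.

b4 →Sf1  (Sf1 (Sf) sets flow on bond)
b0 →J1  (J1 needs exactly one e-in)
b1 →J2  (through GY1, causality inverts; strokes same side of GY1)
b3 →I1  (I1 outputs flow p/I1)
b2 →J2  (1-jn J2 has f-setter on 3)
b5 →J3  (J3 flow already set via bond 2)

dp_I1/dt = 5*F_Sf1 - q_C1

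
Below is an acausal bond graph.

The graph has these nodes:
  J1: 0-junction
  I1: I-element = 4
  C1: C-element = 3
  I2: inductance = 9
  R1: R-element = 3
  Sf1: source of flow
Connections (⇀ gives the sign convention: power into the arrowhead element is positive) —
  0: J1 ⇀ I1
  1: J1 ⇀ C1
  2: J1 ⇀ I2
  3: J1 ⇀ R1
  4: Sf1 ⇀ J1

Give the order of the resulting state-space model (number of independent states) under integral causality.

3  (C1, I1, I2 all integral)

#4 |Sf1  (Sf1 (Sf) sets flow on bond)
#0 |I1  (prefer integral on I1)
#1 |J1  (C1 integral (e out))
#2 |I2  (J1: bond 1 brought effort, rest push out)
#3 |R1  (J1 effort already set via bond 1)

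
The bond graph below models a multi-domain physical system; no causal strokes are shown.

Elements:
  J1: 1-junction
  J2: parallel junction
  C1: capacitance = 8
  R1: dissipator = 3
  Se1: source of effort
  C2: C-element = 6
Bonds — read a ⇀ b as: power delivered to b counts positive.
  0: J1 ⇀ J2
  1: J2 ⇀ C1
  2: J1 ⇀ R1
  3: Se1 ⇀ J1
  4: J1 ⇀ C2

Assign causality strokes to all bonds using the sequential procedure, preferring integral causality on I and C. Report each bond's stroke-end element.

β3 |J1  (Se1 fixes effort; stroke away)
β1 |J2  (C1 integral (e out))
β0 |J1  (common-e at J2 fixed by 1)
β4 |J1  (C2: C, integral causality)
β2 |R1  (J1 needs exactly one f-in)

bond 0 stroke at J1
bond 1 stroke at J2
bond 2 stroke at R1
bond 3 stroke at J1
bond 4 stroke at J1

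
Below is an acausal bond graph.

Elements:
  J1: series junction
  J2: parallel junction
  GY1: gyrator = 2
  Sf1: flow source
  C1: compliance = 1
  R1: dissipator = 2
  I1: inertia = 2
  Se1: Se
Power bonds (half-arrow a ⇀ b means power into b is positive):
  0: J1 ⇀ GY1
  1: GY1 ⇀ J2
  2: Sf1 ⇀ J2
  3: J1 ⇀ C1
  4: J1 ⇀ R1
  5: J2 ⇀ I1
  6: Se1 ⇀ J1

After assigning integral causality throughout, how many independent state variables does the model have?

#2 →Sf1  (Sf1 fixes flow; stroke at Sf1)
#6 →J1  (Se1: effort source, stroke at far end)
#3 →J1  (C1: C, integral causality)
#5 →I1  (I1: I, integral causality)
#1 →J2  (J2: last free bond brings effort in)
#0 →J1  (through GY1, causality inverts; strokes same side of GY1)
#4 →R1  (J1 needs exactly one f-in)

2  (C1, I1 all integral)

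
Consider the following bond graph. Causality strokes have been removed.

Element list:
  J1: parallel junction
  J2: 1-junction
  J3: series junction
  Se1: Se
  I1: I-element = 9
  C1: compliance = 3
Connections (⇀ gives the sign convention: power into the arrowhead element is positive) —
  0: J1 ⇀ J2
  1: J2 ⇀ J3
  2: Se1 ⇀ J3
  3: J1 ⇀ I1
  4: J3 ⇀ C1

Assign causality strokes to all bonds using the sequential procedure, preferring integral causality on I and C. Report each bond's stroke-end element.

#2 |J3  (Se1 fixes effort; stroke away)
#3 |I1  (prefer integral on I1)
#0 |J1  (only one effort-in slot at J1)
#1 |J2  (common-f at J2 fixed by 0)
#4 |J3  (J3 flow already set via bond 1)

β0 →J1
β1 →J2
β2 →J3
β3 →I1
β4 →J3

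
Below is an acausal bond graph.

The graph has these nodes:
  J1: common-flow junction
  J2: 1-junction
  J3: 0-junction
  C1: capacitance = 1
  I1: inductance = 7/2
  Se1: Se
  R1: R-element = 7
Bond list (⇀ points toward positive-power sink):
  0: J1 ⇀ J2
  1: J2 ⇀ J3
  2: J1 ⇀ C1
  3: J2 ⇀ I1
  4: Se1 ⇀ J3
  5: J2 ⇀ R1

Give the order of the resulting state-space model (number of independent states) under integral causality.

2  (C1, I1 all integral)

#4 stroke→J3  (Se1: effort source, stroke at far end)
#1 stroke→J2  (J3 effort already set via bond 4)
#2 stroke→J1  (C1 outputs effort q/C1)
#0 stroke→J2  (J1 needs exactly one f-in)
#3 stroke→I1  (I1 outputs flow p/I1)
#5 stroke→J2  (common-f at J2 fixed by 3)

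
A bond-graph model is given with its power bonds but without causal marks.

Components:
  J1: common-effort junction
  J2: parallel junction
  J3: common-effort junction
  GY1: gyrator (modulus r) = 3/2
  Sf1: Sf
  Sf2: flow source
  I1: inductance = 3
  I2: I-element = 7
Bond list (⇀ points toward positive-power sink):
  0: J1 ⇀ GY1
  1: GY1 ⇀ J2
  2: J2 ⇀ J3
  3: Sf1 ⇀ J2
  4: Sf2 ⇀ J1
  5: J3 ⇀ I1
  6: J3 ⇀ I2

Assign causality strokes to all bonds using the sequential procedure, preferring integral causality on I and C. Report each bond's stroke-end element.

β0 stroke at J1
β1 stroke at J2
β2 stroke at J3
β3 stroke at Sf1
β4 stroke at Sf2
β5 stroke at I1
β6 stroke at I2

#3 stroke→Sf1  (Sf1 fixes flow; stroke at Sf1)
#4 stroke→Sf2  (Sf2: flow source, stroke at near end)
#0 stroke→J1  (J1: last free bond brings effort in)
#1 stroke→J2  (through GY1, causality inverts; strokes same side of GY1)
#2 stroke→J3  (0-jn J2 has e-setter on 1)
#5 stroke→I1  (J3 effort already set via bond 2)
#6 stroke→I2  (common-e at J3 fixed by 2)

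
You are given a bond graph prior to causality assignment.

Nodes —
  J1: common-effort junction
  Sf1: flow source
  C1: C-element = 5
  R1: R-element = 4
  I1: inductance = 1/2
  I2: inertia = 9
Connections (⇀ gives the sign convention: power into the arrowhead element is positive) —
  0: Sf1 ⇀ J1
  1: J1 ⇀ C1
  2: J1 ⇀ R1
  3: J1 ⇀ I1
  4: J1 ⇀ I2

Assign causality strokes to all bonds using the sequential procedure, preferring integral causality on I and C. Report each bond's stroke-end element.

bond 0 stroke→Sf1
bond 1 stroke→J1
bond 2 stroke→R1
bond 3 stroke→I1
bond 4 stroke→I2

b0 stroke at Sf1  (Sf1: flow source, stroke at near end)
b1 stroke at J1  (C1 integral (e out))
b2 stroke at R1  (J1 effort already set via bond 1)
b3 stroke at I1  (common-e at J1 fixed by 1)
b4 stroke at I2  (0-jn J1 has e-setter on 1)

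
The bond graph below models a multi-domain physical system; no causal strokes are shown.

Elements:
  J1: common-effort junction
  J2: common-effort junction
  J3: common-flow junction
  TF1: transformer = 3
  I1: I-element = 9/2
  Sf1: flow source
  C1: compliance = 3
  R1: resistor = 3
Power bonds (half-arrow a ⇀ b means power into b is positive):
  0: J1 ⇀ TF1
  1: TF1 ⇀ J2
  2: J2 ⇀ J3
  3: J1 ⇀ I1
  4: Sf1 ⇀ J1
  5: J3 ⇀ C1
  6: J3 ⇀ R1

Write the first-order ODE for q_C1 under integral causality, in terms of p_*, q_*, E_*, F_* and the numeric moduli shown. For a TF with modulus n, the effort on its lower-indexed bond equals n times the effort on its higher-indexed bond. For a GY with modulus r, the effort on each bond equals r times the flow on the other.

dq_C1/dt = 3*F_Sf1 - 2*p_I1/3

b4 stroke→Sf1  (source Sf1 imposes f)
b3 stroke→I1  (prefer integral on I1)
b0 stroke→J1  (J1: last free bond brings effort in)
b1 stroke→TF1  (through TF1, causality passes straight; one stroke at TF1)
b2 stroke→J2  (J2: last free bond brings effort in)
b5 stroke→J3  (J3: bond 2 brought flow, rest push out)
b6 stroke→J3  (1-jn J3 has f-setter on 2)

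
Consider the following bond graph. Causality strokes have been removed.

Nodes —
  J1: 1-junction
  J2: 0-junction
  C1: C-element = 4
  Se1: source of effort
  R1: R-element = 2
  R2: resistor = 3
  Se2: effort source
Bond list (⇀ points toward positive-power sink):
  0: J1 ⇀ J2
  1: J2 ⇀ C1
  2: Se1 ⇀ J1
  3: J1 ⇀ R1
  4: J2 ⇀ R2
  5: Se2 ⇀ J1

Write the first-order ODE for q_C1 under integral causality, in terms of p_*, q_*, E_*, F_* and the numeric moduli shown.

bond 2 stroke→J1  (source Se1 imposes e)
bond 5 stroke→J1  (source Se2 imposes e)
bond 1 stroke→J2  (prefer integral on C1)
bond 0 stroke→J1  (common-e at J2 fixed by 1)
bond 4 stroke→R2  (J2 effort already set via bond 1)
bond 3 stroke→R1  (J1 needs exactly one f-in)

dq_C1/dt = E_Se1/2 + E_Se2/2 - 5*q_C1/24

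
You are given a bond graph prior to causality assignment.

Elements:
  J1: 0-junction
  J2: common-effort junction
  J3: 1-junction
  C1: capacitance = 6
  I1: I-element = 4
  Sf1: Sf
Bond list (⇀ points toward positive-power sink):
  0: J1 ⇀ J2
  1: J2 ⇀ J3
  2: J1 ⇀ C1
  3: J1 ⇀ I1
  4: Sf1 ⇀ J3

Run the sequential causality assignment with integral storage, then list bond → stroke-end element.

bond 0 stroke→J2
bond 1 stroke→J3
bond 2 stroke→J1
bond 3 stroke→I1
bond 4 stroke→Sf1

β4 stroke→Sf1  (source Sf1 imposes f)
β1 stroke→J3  (1-jn J3 has f-setter on 4)
β0 stroke→J2  (only one effort-in slot at J2)
β2 stroke→J1  (C1: C, integral causality)
β3 stroke→I1  (common-e at J1 fixed by 2)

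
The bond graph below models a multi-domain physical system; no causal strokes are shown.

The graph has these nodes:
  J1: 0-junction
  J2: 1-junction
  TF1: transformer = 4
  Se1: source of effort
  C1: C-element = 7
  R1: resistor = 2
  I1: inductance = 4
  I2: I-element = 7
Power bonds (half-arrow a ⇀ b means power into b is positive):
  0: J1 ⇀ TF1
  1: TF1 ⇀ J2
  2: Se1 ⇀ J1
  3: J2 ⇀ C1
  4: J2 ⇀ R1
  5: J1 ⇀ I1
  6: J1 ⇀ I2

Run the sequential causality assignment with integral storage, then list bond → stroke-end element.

b0 →TF1
b1 →J2
b2 →J1
b3 →J2
b4 →R1
b5 →I1
b6 →I2

β2 stroke at J1  (Se1: effort source, stroke at far end)
β0 stroke at TF1  (0-jn J1 has e-setter on 2)
β5 stroke at I1  (J1: bond 2 brought effort, rest push out)
β6 stroke at I2  (common-e at J1 fixed by 2)
β1 stroke at J2  (through TF1, causality passes straight; one stroke at TF1)
β3 stroke at J2  (C1 outputs effort q/C1)
β4 stroke at R1  (J2: last free bond brings flow in)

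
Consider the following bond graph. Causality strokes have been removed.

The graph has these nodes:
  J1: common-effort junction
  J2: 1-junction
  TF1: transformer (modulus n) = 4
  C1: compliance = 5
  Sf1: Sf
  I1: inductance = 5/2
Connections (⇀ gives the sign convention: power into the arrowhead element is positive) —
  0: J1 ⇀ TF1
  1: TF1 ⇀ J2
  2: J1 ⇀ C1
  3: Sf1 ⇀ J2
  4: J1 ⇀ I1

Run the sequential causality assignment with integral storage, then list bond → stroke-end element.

β3 stroke at Sf1  (Sf1 fixes flow; stroke at Sf1)
β1 stroke at J2  (J2 flow already set via bond 3)
β0 stroke at TF1  (TF TF1: opposite of bond 1)
β2 stroke at J1  (prefer integral on C1)
β4 stroke at I1  (common-e at J1 fixed by 2)

#0 |TF1
#1 |J2
#2 |J1
#3 |Sf1
#4 |I1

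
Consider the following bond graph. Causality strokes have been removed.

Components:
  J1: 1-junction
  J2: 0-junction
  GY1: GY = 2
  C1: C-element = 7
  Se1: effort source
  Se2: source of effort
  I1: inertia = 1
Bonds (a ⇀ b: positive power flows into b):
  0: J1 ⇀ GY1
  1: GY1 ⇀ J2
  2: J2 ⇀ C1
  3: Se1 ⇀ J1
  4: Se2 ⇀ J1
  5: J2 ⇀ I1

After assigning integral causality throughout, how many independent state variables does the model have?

#3 →J1  (Se1 fixes effort; stroke away)
#4 →J1  (Se2 fixes effort; stroke away)
#0 →GY1  (J1 needs exactly one f-in)
#1 →GY1  (GY1: gyrator matches bond 0)
#2 →J2  (C1: C, integral causality)
#5 →I1  (0-jn J2 has e-setter on 2)

2  (C1, I1 all integral)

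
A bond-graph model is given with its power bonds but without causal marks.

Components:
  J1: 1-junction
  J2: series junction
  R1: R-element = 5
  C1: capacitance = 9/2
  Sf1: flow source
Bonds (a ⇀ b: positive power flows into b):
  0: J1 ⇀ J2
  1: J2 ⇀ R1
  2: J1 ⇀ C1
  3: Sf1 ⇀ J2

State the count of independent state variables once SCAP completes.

bond 3 stroke at Sf1  (Sf1 fixes flow; stroke at Sf1)
bond 0 stroke at J2  (J2: bond 3 brought flow, rest push out)
bond 1 stroke at J2  (common-f at J2 fixed by 3)
bond 2 stroke at J1  (J1 flow already set via bond 0)

1  (C1 all integral)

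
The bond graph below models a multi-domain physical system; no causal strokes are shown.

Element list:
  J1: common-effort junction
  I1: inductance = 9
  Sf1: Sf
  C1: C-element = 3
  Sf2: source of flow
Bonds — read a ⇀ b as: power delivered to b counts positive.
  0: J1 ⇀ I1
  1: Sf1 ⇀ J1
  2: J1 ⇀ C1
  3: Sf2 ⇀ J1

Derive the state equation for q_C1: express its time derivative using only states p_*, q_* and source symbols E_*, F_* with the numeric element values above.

β1 →Sf1  (Sf1 (Sf) sets flow on bond)
β3 →Sf2  (Sf2: flow source, stroke at near end)
β0 →I1  (I1 outputs flow p/I1)
β2 →J1  (J1 needs exactly one e-in)

dq_C1/dt = F_Sf1 + F_Sf2 - p_I1/9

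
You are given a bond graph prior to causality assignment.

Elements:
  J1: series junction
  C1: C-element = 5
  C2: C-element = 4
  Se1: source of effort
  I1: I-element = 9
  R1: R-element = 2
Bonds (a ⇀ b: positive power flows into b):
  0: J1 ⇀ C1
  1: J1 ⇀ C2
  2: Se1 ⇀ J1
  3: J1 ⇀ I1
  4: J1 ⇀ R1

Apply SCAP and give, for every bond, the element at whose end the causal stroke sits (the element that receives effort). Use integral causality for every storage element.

#2 |J1  (Se1 fixes effort; stroke away)
#0 |J1  (C1 outputs effort q/C1)
#1 |J1  (C2 integral (e out))
#3 |I1  (prefer integral on I1)
#4 |J1  (common-f at J1 fixed by 3)

β0 →J1
β1 →J1
β2 →J1
β3 →I1
β4 →J1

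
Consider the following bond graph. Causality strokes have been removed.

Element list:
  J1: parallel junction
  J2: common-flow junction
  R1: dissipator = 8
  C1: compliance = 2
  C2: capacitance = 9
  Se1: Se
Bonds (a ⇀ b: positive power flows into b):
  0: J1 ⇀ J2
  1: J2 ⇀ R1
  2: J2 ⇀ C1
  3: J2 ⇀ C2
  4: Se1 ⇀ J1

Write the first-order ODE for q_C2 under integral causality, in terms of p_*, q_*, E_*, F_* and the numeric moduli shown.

dq_C2/dt = E_Se1/8 - q_C1/16 - q_C2/72

b4 |J1  (Se1 fixes effort; stroke away)
b0 |J2  (0-jn J1 has e-setter on 4)
b2 |J2  (C1 integral (e out))
b3 |J2  (C2: C, integral causality)
b1 |R1  (only one flow-in slot at J2)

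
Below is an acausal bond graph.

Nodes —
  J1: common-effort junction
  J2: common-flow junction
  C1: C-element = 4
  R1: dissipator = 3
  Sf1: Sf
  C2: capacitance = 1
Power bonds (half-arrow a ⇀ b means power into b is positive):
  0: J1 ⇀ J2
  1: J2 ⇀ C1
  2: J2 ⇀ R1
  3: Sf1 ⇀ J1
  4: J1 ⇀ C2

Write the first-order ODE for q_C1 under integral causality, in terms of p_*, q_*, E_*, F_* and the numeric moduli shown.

b3 stroke at Sf1  (Sf1: flow source, stroke at near end)
b1 stroke at J2  (C1: C, integral causality)
b4 stroke at J1  (C2 integral (e out))
b0 stroke at J2  (J1: bond 4 brought effort, rest push out)
b2 stroke at R1  (J2: last free bond brings flow in)

dq_C1/dt = -q_C1/12 + q_C2/3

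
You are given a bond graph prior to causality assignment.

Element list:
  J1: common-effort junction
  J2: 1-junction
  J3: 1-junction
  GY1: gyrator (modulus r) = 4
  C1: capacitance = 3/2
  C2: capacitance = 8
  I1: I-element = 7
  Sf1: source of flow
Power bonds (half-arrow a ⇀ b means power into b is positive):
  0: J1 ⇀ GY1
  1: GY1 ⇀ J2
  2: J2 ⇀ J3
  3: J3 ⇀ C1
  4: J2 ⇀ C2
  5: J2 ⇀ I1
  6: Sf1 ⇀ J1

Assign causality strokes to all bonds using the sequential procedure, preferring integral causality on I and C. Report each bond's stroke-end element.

bond 0 |J1
bond 1 |J2
bond 2 |J2
bond 3 |J3
bond 4 |J2
bond 5 |I1
bond 6 |Sf1

b6 |Sf1  (Sf1 (Sf) sets flow on bond)
b0 |J1  (closing 0-jn rule on J1)
b1 |J2  (GY GY1: same side as bond 0)
b3 |J3  (C1: C, integral causality)
b2 |J2  (J3 needs exactly one f-in)
b4 |J2  (C2 integral (e out))
b5 |I1  (closing 1-jn rule on J2)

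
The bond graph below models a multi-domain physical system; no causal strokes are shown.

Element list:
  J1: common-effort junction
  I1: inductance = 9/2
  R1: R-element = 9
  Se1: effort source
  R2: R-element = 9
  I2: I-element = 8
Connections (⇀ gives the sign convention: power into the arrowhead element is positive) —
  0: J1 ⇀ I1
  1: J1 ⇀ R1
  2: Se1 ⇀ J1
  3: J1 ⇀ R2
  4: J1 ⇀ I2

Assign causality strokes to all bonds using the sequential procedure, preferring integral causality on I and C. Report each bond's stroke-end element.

#2 →J1  (Se1 fixes effort; stroke away)
#0 →I1  (J1 effort already set via bond 2)
#1 →R1  (common-e at J1 fixed by 2)
#3 →R2  (0-jn J1 has e-setter on 2)
#4 →I2  (J1: bond 2 brought effort, rest push out)

bond 0 stroke at I1
bond 1 stroke at R1
bond 2 stroke at J1
bond 3 stroke at R2
bond 4 stroke at I2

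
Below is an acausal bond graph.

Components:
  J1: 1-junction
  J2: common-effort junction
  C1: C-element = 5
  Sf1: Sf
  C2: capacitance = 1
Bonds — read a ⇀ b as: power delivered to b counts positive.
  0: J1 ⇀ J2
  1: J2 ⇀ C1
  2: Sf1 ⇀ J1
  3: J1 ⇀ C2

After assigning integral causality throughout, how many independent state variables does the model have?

2  (C1, C2 all integral)

b2 stroke→Sf1  (Sf1 fixes flow; stroke at Sf1)
b0 stroke→J1  (1-jn J1 has f-setter on 2)
b3 stroke→J1  (J1 flow already set via bond 2)
b1 stroke→J2  (J2 needs exactly one e-in)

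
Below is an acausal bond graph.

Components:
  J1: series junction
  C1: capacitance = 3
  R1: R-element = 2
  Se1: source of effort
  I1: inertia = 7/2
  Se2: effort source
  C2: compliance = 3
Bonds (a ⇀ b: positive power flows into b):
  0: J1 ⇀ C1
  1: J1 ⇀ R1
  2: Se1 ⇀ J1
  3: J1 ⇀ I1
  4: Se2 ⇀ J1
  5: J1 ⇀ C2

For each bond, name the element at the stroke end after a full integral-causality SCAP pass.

β2 |J1  (Se1: effort source, stroke at far end)
β4 |J1  (source Se2 imposes e)
β0 |J1  (C1: C, integral causality)
β3 |I1  (I1 integral (f out))
β1 |J1  (J1: bond 3 brought flow, rest push out)
β5 |J1  (J1: bond 3 brought flow, rest push out)

#0 stroke→J1
#1 stroke→J1
#2 stroke→J1
#3 stroke→I1
#4 stroke→J1
#5 stroke→J1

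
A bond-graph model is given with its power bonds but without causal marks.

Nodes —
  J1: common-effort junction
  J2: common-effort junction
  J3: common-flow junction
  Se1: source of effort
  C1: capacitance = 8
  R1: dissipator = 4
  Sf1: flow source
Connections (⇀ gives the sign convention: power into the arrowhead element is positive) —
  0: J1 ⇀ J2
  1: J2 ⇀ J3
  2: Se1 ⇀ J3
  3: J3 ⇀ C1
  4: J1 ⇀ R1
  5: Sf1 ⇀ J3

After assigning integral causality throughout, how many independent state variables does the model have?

bond 2 stroke→J3  (Se1 (Se) sets effort on bond)
bond 5 stroke→Sf1  (Sf1 (Sf) sets flow on bond)
bond 1 stroke→J3  (common-f at J3 fixed by 5)
bond 3 stroke→J3  (1-jn J3 has f-setter on 5)
bond 0 stroke→J2  (J2 needs exactly one e-in)
bond 4 stroke→J1  (closing 0-jn rule on J1)

1  (C1 all integral)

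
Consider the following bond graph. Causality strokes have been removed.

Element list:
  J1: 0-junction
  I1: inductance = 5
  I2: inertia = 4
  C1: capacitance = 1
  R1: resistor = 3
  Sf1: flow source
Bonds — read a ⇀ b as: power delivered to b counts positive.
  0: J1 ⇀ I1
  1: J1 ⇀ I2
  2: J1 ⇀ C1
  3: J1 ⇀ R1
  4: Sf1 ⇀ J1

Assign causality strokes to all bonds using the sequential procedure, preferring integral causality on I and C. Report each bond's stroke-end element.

#4 stroke→Sf1  (source Sf1 imposes f)
#0 stroke→I1  (prefer integral on I1)
#1 stroke→I2  (prefer integral on I2)
#2 stroke→J1  (C1 outputs effort q/C1)
#3 stroke→R1  (0-jn J1 has e-setter on 2)

#0 →I1
#1 →I2
#2 →J1
#3 →R1
#4 →Sf1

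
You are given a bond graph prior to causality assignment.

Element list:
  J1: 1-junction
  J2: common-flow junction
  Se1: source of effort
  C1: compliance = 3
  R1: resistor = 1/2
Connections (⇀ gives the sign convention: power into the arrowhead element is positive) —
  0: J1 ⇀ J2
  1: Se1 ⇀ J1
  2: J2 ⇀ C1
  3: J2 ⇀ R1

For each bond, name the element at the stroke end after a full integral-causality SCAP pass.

β0 stroke at J2
β1 stroke at J1
β2 stroke at J2
β3 stroke at R1

bond 1 |J1  (Se1: effort source, stroke at far end)
bond 0 |J2  (J1 needs exactly one f-in)
bond 2 |J2  (prefer integral on C1)
bond 3 |R1  (closing 1-jn rule on J2)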